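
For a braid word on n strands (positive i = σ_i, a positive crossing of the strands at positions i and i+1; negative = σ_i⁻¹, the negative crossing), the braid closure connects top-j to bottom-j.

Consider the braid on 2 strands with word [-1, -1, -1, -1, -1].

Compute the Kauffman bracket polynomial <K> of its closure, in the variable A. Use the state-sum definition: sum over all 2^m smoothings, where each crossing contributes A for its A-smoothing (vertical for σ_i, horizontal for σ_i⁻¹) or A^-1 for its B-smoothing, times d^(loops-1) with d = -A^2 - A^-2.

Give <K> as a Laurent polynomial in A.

A^13 - A^9 + A^5 - A - A^-7

Derivation:
Braid: s1^-1 s1^-1 s1^-1 s1^-1 s1^-1 on 2 strands, 5 crossings.
Writhe w = (#positive) - (#negative) = 0 - 5 = -5.
Computing the Kauffman bracket via state sum. There are 2^5 = 32 states.
For each crossing: s=0 is the vertical smoothing, s=1 horizontal. Crossing k contributes A^(sign_k * (1 - 2*s_k)); loop factor d = -A^2 - A^-2.
  state 00000: A-exp=-5, loops=2, term = A^-5 * d^1
  state 00001: A-exp=-3, loops=1, term = A^-3 * d^0
  state 00010: A-exp=-3, loops=1, term = A^-3 * d^0
  state 00011: A-exp=-1, loops=2, term = A^-1 * d^1
  state 00100: A-exp=-3, loops=1, term = A^-3 * d^0
  state 00101: A-exp=-1, loops=2, term = A^-1 * d^1
  state 00110: A-exp=-1, loops=2, term = A^-1 * d^1
  state 00111: A-exp=+1, loops=3, term = A^1 * d^2
  state 01000: A-exp=-3, loops=1, term = A^-3 * d^0
  state 01001: A-exp=-1, loops=2, term = A^-1 * d^1
  state 01010: A-exp=-1, loops=2, term = A^-1 * d^1
  state 01011: A-exp=+1, loops=3, term = A^1 * d^2
  state 01100: A-exp=-1, loops=2, term = A^-1 * d^1
  state 01101: A-exp=+1, loops=3, term = A^1 * d^2
  state 01110: A-exp=+1, loops=3, term = A^1 * d^2
  state 01111: A-exp=+3, loops=4, term = A^3 * d^3
  state 10000: A-exp=-3, loops=1, term = A^-3 * d^0
  state 10001: A-exp=-1, loops=2, term = A^-1 * d^1
  state 10010: A-exp=-1, loops=2, term = A^-1 * d^1
  state 10011: A-exp=+1, loops=3, term = A^1 * d^2
  state 10100: A-exp=-1, loops=2, term = A^-1 * d^1
  state 10101: A-exp=+1, loops=3, term = A^1 * d^2
  state 10110: A-exp=+1, loops=3, term = A^1 * d^2
  state 10111: A-exp=+3, loops=4, term = A^3 * d^3
  state 11000: A-exp=-1, loops=2, term = A^-1 * d^1
  state 11001: A-exp=+1, loops=3, term = A^1 * d^2
  state 11010: A-exp=+1, loops=3, term = A^1 * d^2
  state 11011: A-exp=+3, loops=4, term = A^3 * d^3
  state 11100: A-exp=+1, loops=3, term = A^1 * d^2
  state 11101: A-exp=+3, loops=4, term = A^3 * d^3
  state 11110: A-exp=+3, loops=4, term = A^3 * d^3
  state 11111: A-exp=+5, loops=5, term = A^5 * d^4
Collect the terms by A-exponent (count of states per loop number):
Powers of d = -A^2 - A^-2: d^2 = A^4 + 2 + A^-4; d^3 = -A^6 - 3*A^2 - 3*A^-2 - A^-6; d^4 = A^8 + 4*A^4 + 6 + 4*A^-4 + A^-8.
  A^5 * (d^4) = A^13 + 4*A^9 + 6*A^5 + 4*A + A^-3
  A^3 * (5*d^3) = -5*A^9 - 15*A^5 - 15*A - 5*A^-3
  A^1 * (10*d^2) = 10*A^5 + 20*A + 10*A^-3
  A^-1 * (10*d) = -10*A - 10*A^-3
  A^-3 * (5) = 5*A^-3
  A^-5 * (d) = -A^-3 - A^-7
Summing the groups: <K> = A^13 - A^9 + A^5 - A - A^-7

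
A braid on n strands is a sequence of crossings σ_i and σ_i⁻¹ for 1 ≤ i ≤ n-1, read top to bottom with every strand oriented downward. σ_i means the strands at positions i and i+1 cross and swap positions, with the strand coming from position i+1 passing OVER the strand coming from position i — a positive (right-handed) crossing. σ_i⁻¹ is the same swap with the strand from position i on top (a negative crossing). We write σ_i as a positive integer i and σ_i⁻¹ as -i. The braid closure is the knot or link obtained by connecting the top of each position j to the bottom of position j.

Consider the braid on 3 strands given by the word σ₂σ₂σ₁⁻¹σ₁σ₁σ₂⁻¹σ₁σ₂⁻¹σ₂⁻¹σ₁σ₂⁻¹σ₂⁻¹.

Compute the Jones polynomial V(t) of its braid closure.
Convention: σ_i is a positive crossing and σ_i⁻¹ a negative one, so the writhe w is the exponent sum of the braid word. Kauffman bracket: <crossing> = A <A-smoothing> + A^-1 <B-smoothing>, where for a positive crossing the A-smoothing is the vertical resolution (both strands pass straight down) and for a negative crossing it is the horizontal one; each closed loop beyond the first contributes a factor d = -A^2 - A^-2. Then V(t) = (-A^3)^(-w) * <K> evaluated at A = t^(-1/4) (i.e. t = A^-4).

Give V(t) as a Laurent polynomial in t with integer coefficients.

The presented braid s2 s2 s1^-1 s1 s1 s2^-1 s1 s2^-1 s2^-1 s1 s2^-1 s2^-1 on 3 strands reduces by inverse Markov moves (closure unchanged at each step):
  Deconjugate: the word is γ·β·γ⁻¹ with γ = s2 s2 (prefix) and γ⁻¹ = s2^-1 s2^-1 (suffix); strip both.
  Deconjugate: the word is γ·β·γ⁻¹ with γ = s1^-1 (prefix) and γ⁻¹ = s1 (suffix); strip both.
Reduced to β = s1 s1 s2^-1 s1 s2^-1 s2^-1 on 3 strands, 6 crossings.
Compute on β:
Braid: s1 s1 s2^-1 s1 s2^-1 s2^-1 on 3 strands, 6 crossings.
Writhe w = (#positive) - (#negative) = 3 - 3 = 0.
State-sum expansion of <K>. There are 2^6 = 64 states.
For each crossing: s=0 is the vertical smoothing, s=1 horizontal. Crossing k contributes A^(sign_k * (1 - 2*s_k)); loop factor d = -A^2 - A^-2.
Tabulate the states by total A-exponent and number of loops L (A-exp: L × count):
  A^6: L=4 ×1
  A^4: L=3 ×6
  A^2: L=2 ×14, L=4 ×1
  A^0: L=1 ×13, L=3 ×7
  A^-2: L=2 ×14, L=4 ×1
  A^-4: L=3 ×6
  A^-6: L=4 ×1
Each group contributes A^e * Σ count * d^(L-1):
Powers of d = -A^2 - A^-2: d^2 = A^4 + 2 + A^-4; d^3 = -A^6 - 3*A^2 - 3*A^-2 - A^-6.
  A^6 * (d^3) = -A^12 - 3*A^8 - 3*A^4 - 1
  A^4 * (6*d^2) = 6*A^8 + 12*A^4 + 6
  A^2 * (14*d + d^3) = -A^8 - 17*A^4 - 17 - A^-4
  A^0 * (13 + 7*d^2) = 7*A^4 + 27 + 7*A^-4
  A^-2 * (14*d + d^3) = -A^4 - 17 - 17*A^-4 - A^-8
  A^-4 * (6*d^2) = 6 + 12*A^-4 + 6*A^-8
  A^-6 * (d^3) = -1 - 3*A^-4 - 3*A^-8 - A^-12
Summing the groups: <K> = -A^12 + 2*A^8 - 2*A^4 + 3 - 2*A^-4 + 2*A^-8 - A^-12
Normalise by the writhe: (-A^3)^(-w) = (-A^3)^(0) = 1, so f(A) = 1 * <K> = -A^12 + 2*A^8 - 2*A^4 + 3 - 2*A^-4 + 2*A^-8 - A^-12.
Substitute A = t^(-1/4), i.e. A^e → t^(-e/4): V(t) = -t^3 + 2*t^2 - 2*t + 3 - 2*t^-1 + 2*t^-2 - t^-3

Answer: -t^3 + 2*t^2 - 2*t + 3 - 2*t^-1 + 2*t^-2 - t^-3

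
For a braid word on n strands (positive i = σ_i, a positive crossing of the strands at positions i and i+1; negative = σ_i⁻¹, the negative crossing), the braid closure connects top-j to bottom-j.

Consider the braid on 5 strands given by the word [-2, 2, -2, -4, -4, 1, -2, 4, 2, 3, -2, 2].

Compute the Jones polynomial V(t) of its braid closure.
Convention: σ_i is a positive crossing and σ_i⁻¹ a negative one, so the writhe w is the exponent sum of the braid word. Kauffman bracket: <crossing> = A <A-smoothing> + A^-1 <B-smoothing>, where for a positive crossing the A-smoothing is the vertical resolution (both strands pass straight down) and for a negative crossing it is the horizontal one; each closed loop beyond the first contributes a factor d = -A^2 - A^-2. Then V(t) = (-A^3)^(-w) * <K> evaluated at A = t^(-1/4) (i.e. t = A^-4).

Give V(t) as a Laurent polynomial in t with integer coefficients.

1

Derivation:
The presented braid s2^-1 s2 s2^-1 s4^-1 s4^-1 s1 s2^-1 s4 s2 s3 s2^-1 s2 on 5 strands reduces by inverse Markov moves (closure unchanged at each step):
  Deconjugate: the word is γ·β·γ⁻¹ with γ = s2^-1 s2 (prefix) and γ⁻¹ = s2^-1 s2 (suffix); strip both.
Reduced to β = s2^-1 s4^-1 s4^-1 s1 s2^-1 s4 s2 s3 on 5 strands, 8 crossings.
Compute on β:
Braid: s2^-1 s4^-1 s4^-1 s1 s2^-1 s4 s2 s3 on 5 strands, 8 crossings.
Writhe w = (#positive) - (#negative) = 4 - 4 = 0.
Enumerate smoothing states for the bracket polynomial. There are 2^8 = 256 states.
Smooth each crossing (0=||, 1=⌣⌢); contribution A^(Σ sign_k(1-2s_k)) * d^(L-1).
Tabulate the states by total A-exponent and number of loops L (A-exp: L × count):
  A^8: L=5 ×1
  A^6: L=4 ×6, L=6 ×2
  A^4: L=3 ×13, L=5 ×14, L=7 ×1
  A^2: L=2 ×12, L=4 ×36, L=6 ×8
  A^0: L=1 ×4, L=3 ×42, L=5 ×24
  A^-2: L=2 ×22, L=4 ×34
  A^-4: L=1 ×4, L=3 ×24
  A^-6: L=2 ×8
  A^-8: L=1 ×1
Each group contributes A^e * Σ count * d^(L-1):
Powers of d = -A^2 - A^-2: d^2 = A^4 + 2 + A^-4; d^3 = -A^6 - 3*A^2 - 3*A^-2 - A^-6; d^4 = A^8 + 4*A^4 + 6 + 4*A^-4 + A^-8; d^5 = -A^10 - 5*A^6 - 10*A^2 - 10*A^-2 - 5*A^-6 - A^-10; d^6 = A^12 + 6*A^8 + 15*A^4 + 20 + 15*A^-4 + 6*A^-8 + A^-12.
  A^8 * (d^4) = A^16 + 4*A^12 + 6*A^8 + 4*A^4 + 1
  A^6 * (6*d^3 + 2*d^5) = -2*A^16 - 16*A^12 - 38*A^8 - 38*A^4 - 16 - 2*A^-4
  A^4 * (13*d^2 + 14*d^4 + d^6) = A^16 + 20*A^12 + 84*A^8 + 130*A^4 + 84 + 20*A^-4 + A^-8
  A^2 * (12*d + 36*d^3 + 8*d^5) = -8*A^12 - 76*A^8 - 200*A^4 - 200 - 76*A^-4 - 8*A^-8
  A^0 * (4 + 42*d^2 + 24*d^4) = 24*A^8 + 138*A^4 + 232 + 138*A^-4 + 24*A^-8
  A^-2 * (22*d + 34*d^3) = -34*A^4 - 124 - 124*A^-4 - 34*A^-8
  A^-4 * (4 + 24*d^2) = 24 + 52*A^-4 + 24*A^-8
  A^-6 * (8*d) = -8*A^-4 - 8*A^-8
  A^-8 * (1) = A^-8
Summing the groups: <K> = 1
Normalise by the writhe: (-A^3)^(-w) = (-A^3)^(0) = 1, so f(A) = 1 * <K> = 1.
Substitute A = t^(-1/4), i.e. A^e → t^(-e/4): V(t) = 1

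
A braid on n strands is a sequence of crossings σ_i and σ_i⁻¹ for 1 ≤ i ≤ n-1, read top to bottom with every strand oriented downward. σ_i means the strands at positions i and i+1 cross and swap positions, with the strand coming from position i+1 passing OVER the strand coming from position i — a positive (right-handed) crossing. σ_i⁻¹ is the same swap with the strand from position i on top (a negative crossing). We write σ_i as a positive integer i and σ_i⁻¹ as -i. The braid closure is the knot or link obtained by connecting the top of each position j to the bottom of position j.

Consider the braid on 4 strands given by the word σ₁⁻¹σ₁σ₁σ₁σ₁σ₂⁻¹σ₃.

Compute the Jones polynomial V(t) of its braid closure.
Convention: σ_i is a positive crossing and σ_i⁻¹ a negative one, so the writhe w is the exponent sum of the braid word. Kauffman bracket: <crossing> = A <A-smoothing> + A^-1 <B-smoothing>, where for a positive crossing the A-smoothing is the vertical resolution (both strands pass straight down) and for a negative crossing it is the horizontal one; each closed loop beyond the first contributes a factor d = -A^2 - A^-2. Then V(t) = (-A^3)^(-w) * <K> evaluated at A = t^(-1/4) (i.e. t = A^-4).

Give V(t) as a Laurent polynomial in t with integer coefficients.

-t^4 + t^3 + t

Derivation:
The presented braid s1^-1 s1 s1 s1 s1 s2^-1 s3 on 4 strands reduces by inverse Markov moves (closure unchanged at each step):
  Destabilize: the word has the form β·s3 where s3 occurs only as the final letter (β ∈ B_3); drop it and the last strand → 3 strands.
  Destabilize: the word has the form β·s2^-1 where s2^-1 occurs only as the final letter (β ∈ B_2); drop it and the last strand → 2 strands.
  Deconjugate: the word is γ·β·γ⁻¹ with γ = s1^-1 (prefix) and γ⁻¹ = s1 (suffix); strip both.
Reduced to β = s1 s1 s1 on 2 strands, 3 crossings.
Compute on β:
Braid: s1 s1 s1 on 2 strands, 3 crossings.
Writhe w = (#positive) - (#negative) = 3 - 0 = 3.
State-sum expansion of <K>. There are 2^3 = 8 states.
For each crossing: s=0 is the vertical smoothing, s=1 horizontal. Crossing k contributes A^(sign_k * (1 - 2*s_k)); loop factor d = -A^2 - A^-2.
  state 000: A-exp=+3, loops=2, term = A^3 * d^1
  state 001: A-exp=+1, loops=1, term = A^1 * d^0
  state 010: A-exp=+1, loops=1, term = A^1 * d^0
  state 011: A-exp=-1, loops=2, term = A^-1 * d^1
  state 100: A-exp=+1, loops=1, term = A^1 * d^0
  state 101: A-exp=-1, loops=2, term = A^-1 * d^1
  state 110: A-exp=-1, loops=2, term = A^-1 * d^1
  state 111: A-exp=-3, loops=3, term = A^-3 * d^2
Collect the terms by A-exponent (count of states per loop number):
Powers of d = -A^2 - A^-2: d^2 = A^4 + 2 + A^-4.
  A^3 * (d) = -A^5 - A
  A^1 * (3) = 3*A
  A^-1 * (3*d) = -3*A - 3*A^-3
  A^-3 * (d^2) = A + 2*A^-3 + A^-7
Summing the groups: <K> = -A^5 - A^-3 + A^-7
Normalise by the writhe: (-A^3)^(-w) = (-A^3)^(-3) = -A^-9, so f(A) = -A^-9 * <K> = A^-4 + A^-12 - A^-16.
Substitute A = t^(-1/4), i.e. A^e → t^(-e/4): V(t) = -t^4 + t^3 + t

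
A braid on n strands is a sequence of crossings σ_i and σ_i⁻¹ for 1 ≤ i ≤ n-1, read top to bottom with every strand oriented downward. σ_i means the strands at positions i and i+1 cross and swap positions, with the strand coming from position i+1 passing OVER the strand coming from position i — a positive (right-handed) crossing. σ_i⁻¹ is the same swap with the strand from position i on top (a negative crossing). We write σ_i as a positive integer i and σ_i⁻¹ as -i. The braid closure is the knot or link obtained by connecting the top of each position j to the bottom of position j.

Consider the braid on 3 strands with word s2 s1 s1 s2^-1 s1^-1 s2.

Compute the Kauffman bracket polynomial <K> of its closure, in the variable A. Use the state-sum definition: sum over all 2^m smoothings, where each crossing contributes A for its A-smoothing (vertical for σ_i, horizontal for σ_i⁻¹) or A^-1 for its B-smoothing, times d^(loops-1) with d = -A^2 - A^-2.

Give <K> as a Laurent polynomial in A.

A^2 + A^-6 - A^-10

Derivation:
Braid: s2 s1 s1 s2^-1 s1^-1 s2 on 3 strands, 6 crossings.
Writhe w = (#positive) - (#negative) = 4 - 2 = 2.
Computing the Kauffman bracket via state sum. There are 2^6 = 64 states.
Smooth each crossing (0=||, 1=⌣⌢); contribution A^(Σ sign_k(1-2s_k)) * d^(L-1).
Tabulate the states by total A-exponent and number of loops L (A-exp: L × count):
  A^6: L=1 ×1
  A^4: L=2 ×6
  A^2: L=1 ×8, L=3 ×7
  A^0: L=2 ×18, L=4 ×2
  A^-2: L=1 ×4, L=3 ×11
  A^-4: L=2 ×4, L=4 ×2
  A^-6: L=3 ×1
Each group contributes A^e * Σ count * d^(L-1):
Powers of d = -A^2 - A^-2: d^2 = A^4 + 2 + A^-4; d^3 = -A^6 - 3*A^2 - 3*A^-2 - A^-6.
  A^6 * (1) = A^6
  A^4 * (6*d) = -6*A^6 - 6*A^2
  A^2 * (8 + 7*d^2) = 7*A^6 + 22*A^2 + 7*A^-2
  A^0 * (18*d + 2*d^3) = -2*A^6 - 24*A^2 - 24*A^-2 - 2*A^-6
  A^-2 * (4 + 11*d^2) = 11*A^2 + 26*A^-2 + 11*A^-6
  A^-4 * (4*d + 2*d^3) = -2*A^2 - 10*A^-2 - 10*A^-6 - 2*A^-10
  A^-6 * (d^2) = A^-2 + 2*A^-6 + A^-10
Summing the groups: <K> = A^2 + A^-6 - A^-10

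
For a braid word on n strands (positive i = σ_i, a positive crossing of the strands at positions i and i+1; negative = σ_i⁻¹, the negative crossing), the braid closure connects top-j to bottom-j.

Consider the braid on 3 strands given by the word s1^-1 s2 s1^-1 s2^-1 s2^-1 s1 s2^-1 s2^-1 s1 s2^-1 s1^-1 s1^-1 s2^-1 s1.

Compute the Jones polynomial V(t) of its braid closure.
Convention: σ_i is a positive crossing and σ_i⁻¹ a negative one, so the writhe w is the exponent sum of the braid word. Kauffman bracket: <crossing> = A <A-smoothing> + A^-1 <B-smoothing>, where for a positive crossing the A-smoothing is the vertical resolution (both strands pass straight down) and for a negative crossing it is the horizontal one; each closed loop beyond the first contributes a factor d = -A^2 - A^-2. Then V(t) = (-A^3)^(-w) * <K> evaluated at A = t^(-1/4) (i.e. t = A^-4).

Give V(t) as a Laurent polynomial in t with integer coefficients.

2*t^-2 - 3*t^-3 + 6*t^-4 - 7*t^-5 + 7*t^-6 - 7*t^-7 + 5*t^-8 - 3*t^-9 + t^-10

Derivation:
The presented braid s1^-1 s2 s1^-1 s2^-1 s2^-1 s1 s2^-1 s2^-1 s1 s2^-1 s1^-1 s1^-1 s2^-1 s1 on 3 strands reduces by inverse Markov moves (closure unchanged at each step):
  Deconjugate: the word is γ·β·γ⁻¹ with γ = s1^-1 s2 (prefix) and γ⁻¹ = s2^-1 s1 (suffix); strip both.
Reduced to β = s1^-1 s2^-1 s2^-1 s1 s2^-1 s2^-1 s1 s2^-1 s1^-1 s1^-1 on 3 strands, 10 crossings.
Compute on β:
Braid: s1^-1 s2^-1 s2^-1 s1 s2^-1 s2^-1 s1 s2^-1 s1^-1 s1^-1 on 3 strands, 10 crossings.
Writhe w = (#positive) - (#negative) = 2 - 8 = -6.
Computing the Kauffman bracket via state sum. There are 2^10 = 1024 states.
Each crossing splits two ways (0=vertical, 1=horizontal). The state's weight is A^(#A-smoothings - #B-smoothings) * d^(loops - 1).
Tabulate the states by total A-exponent and number of loops L (A-exp: L × count):
  A^10: L=7 ×1
  A^8: L=6 ×10
  A^6: L=5 ×44, L=7 ×1
  A^4: L=4 ×110, L=6 ×10
  A^2: L=3 ×166, L=5 ×44
  A^0: L=2 ×144, L=4 ×106, L=6 ×2
  A^-2: L=1 ×57, L=3 ×140, L=5 ×13
  A^-4: L=2 ×91, L=4 ×28, L=6 ×1
  A^-6: L=1 ×16, L=3 ×26, L=5 ×3
  A^-8: L=2 ×7, L=4 ×3
  A^-10: L=3 ×1
Each group contributes A^e * Σ count * d^(L-1):
Powers of d = -A^2 - A^-2: d^2 = A^4 + 2 + A^-4; d^3 = -A^6 - 3*A^2 - 3*A^-2 - A^-6; d^4 = A^8 + 4*A^4 + 6 + 4*A^-4 + A^-8; d^5 = -A^10 - 5*A^6 - 10*A^2 - 10*A^-2 - 5*A^-6 - A^-10; d^6 = A^12 + 6*A^8 + 15*A^4 + 20 + 15*A^-4 + 6*A^-8 + A^-12.
  A^10 * (d^6) = A^22 + 6*A^18 + 15*A^14 + 20*A^10 + 15*A^6 + 6*A^2 + A^-2
  A^8 * (10*d^5) = -10*A^18 - 50*A^14 - 100*A^10 - 100*A^6 - 50*A^2 - 10*A^-2
  A^6 * (44*d^4 + d^6) = A^18 + 50*A^14 + 191*A^10 + 284*A^6 + 191*A^2 + 50*A^-2 + A^-6
  A^4 * (110*d^3 + 10*d^5) = -10*A^14 - 160*A^10 - 430*A^6 - 430*A^2 - 160*A^-2 - 10*A^-6
  A^2 * (166*d^2 + 44*d^4) = 44*A^10 + 342*A^6 + 596*A^2 + 342*A^-2 + 44*A^-6
  A^0 * (144*d + 106*d^3 + 2*d^5) = -2*A^10 - 116*A^6 - 482*A^2 - 482*A^-2 - 116*A^-6 - 2*A^-10
  A^-2 * (57 + 140*d^2 + 13*d^4) = 13*A^6 + 192*A^2 + 415*A^-2 + 192*A^-6 + 13*A^-10
  A^-4 * (91*d + 28*d^3 + d^5) = -A^6 - 33*A^2 - 185*A^-2 - 185*A^-6 - 33*A^-10 - A^-14
  A^-6 * (16 + 26*d^2 + 3*d^4) = 3*A^2 + 38*A^-2 + 86*A^-6 + 38*A^-10 + 3*A^-14
  A^-8 * (7*d + 3*d^3) = -3*A^-2 - 16*A^-6 - 16*A^-10 - 3*A^-14
  A^-10 * (d^2) = A^-6 + 2*A^-10 + A^-14
Summing the groups: <K> = A^22 - 3*A^18 + 5*A^14 - 7*A^10 + 7*A^6 - 7*A^2 + 6*A^-2 - 3*A^-6 + 2*A^-10
Normalise by the writhe: (-A^3)^(-w) = (-A^3)^(6) = A^18, so f(A) = A^18 * <K> = A^40 - 3*A^36 + 5*A^32 - 7*A^28 + 7*A^24 - 7*A^20 + 6*A^16 - 3*A^12 + 2*A^8.
Substitute A = t^(-1/4), i.e. A^e → t^(-e/4): V(t) = 2*t^-2 - 3*t^-3 + 6*t^-4 - 7*t^-5 + 7*t^-6 - 7*t^-7 + 5*t^-8 - 3*t^-9 + t^-10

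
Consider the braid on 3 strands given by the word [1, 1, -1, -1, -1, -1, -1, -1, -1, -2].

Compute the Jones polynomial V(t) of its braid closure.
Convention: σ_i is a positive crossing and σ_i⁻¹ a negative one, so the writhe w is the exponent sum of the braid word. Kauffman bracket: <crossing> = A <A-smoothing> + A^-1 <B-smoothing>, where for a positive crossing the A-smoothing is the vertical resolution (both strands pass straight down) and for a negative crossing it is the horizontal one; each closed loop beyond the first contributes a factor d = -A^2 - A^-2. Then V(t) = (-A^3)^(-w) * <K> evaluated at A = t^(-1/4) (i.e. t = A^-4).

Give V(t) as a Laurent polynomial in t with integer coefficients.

The presented braid s1 s1 s1^-1 s1^-1 s1^-1 s1^-1 s1^-1 s1^-1 s1^-1 s2^-1 on 3 strands reduces by inverse Markov moves (closure unchanged at each step):
  Destabilize: the word has the form β·s2^-1 where s2^-1 occurs only as the final letter (β ∈ B_2); drop it and the last strand → 2 strands.
  Deconjugate: the word is γ·β·γ⁻¹ with γ = s1 s1 (prefix) and γ⁻¹ = s1^-1 s1^-1 (suffix); strip both.
Reduced to β = s1^-1 s1^-1 s1^-1 s1^-1 s1^-1 on 2 strands, 5 crossings.
Compute on β:
Braid: s1^-1 s1^-1 s1^-1 s1^-1 s1^-1 on 2 strands, 5 crossings.
Writhe w = (#positive) - (#negative) = 0 - 5 = -5.
State-sum expansion of <K>. There are 2^5 = 32 states.
For each crossing: s=0 is the vertical smoothing, s=1 horizontal. Crossing k contributes A^(sign_k * (1 - 2*s_k)); loop factor d = -A^2 - A^-2.
  state 00000: A-exp=-5, loops=2, term = A^-5 * d^1
  state 00001: A-exp=-3, loops=1, term = A^-3 * d^0
  state 00010: A-exp=-3, loops=1, term = A^-3 * d^0
  state 00011: A-exp=-1, loops=2, term = A^-1 * d^1
  state 00100: A-exp=-3, loops=1, term = A^-3 * d^0
  state 00101: A-exp=-1, loops=2, term = A^-1 * d^1
  state 00110: A-exp=-1, loops=2, term = A^-1 * d^1
  state 00111: A-exp=+1, loops=3, term = A^1 * d^2
  state 01000: A-exp=-3, loops=1, term = A^-3 * d^0
  state 01001: A-exp=-1, loops=2, term = A^-1 * d^1
  state 01010: A-exp=-1, loops=2, term = A^-1 * d^1
  state 01011: A-exp=+1, loops=3, term = A^1 * d^2
  state 01100: A-exp=-1, loops=2, term = A^-1 * d^1
  state 01101: A-exp=+1, loops=3, term = A^1 * d^2
  state 01110: A-exp=+1, loops=3, term = A^1 * d^2
  state 01111: A-exp=+3, loops=4, term = A^3 * d^3
  state 10000: A-exp=-3, loops=1, term = A^-3 * d^0
  state 10001: A-exp=-1, loops=2, term = A^-1 * d^1
  state 10010: A-exp=-1, loops=2, term = A^-1 * d^1
  state 10011: A-exp=+1, loops=3, term = A^1 * d^2
  state 10100: A-exp=-1, loops=2, term = A^-1 * d^1
  state 10101: A-exp=+1, loops=3, term = A^1 * d^2
  state 10110: A-exp=+1, loops=3, term = A^1 * d^2
  state 10111: A-exp=+3, loops=4, term = A^3 * d^3
  state 11000: A-exp=-1, loops=2, term = A^-1 * d^1
  state 11001: A-exp=+1, loops=3, term = A^1 * d^2
  state 11010: A-exp=+1, loops=3, term = A^1 * d^2
  state 11011: A-exp=+3, loops=4, term = A^3 * d^3
  state 11100: A-exp=+1, loops=3, term = A^1 * d^2
  state 11101: A-exp=+3, loops=4, term = A^3 * d^3
  state 11110: A-exp=+3, loops=4, term = A^3 * d^3
  state 11111: A-exp=+5, loops=5, term = A^5 * d^4
Collect the terms by A-exponent (count of states per loop number):
Powers of d = -A^2 - A^-2: d^2 = A^4 + 2 + A^-4; d^3 = -A^6 - 3*A^2 - 3*A^-2 - A^-6; d^4 = A^8 + 4*A^4 + 6 + 4*A^-4 + A^-8.
  A^5 * (d^4) = A^13 + 4*A^9 + 6*A^5 + 4*A + A^-3
  A^3 * (5*d^3) = -5*A^9 - 15*A^5 - 15*A - 5*A^-3
  A^1 * (10*d^2) = 10*A^5 + 20*A + 10*A^-3
  A^-1 * (10*d) = -10*A - 10*A^-3
  A^-3 * (5) = 5*A^-3
  A^-5 * (d) = -A^-3 - A^-7
Summing the groups: <K> = A^13 - A^9 + A^5 - A - A^-7
Normalise by the writhe: (-A^3)^(-w) = (-A^3)^(5) = -A^15, so f(A) = -A^15 * <K> = -A^28 + A^24 - A^20 + A^16 + A^8.
Substitute A = t^(-1/4), i.e. A^e → t^(-e/4): V(t) = t^-2 + t^-4 - t^-5 + t^-6 - t^-7

Answer: t^-2 + t^-4 - t^-5 + t^-6 - t^-7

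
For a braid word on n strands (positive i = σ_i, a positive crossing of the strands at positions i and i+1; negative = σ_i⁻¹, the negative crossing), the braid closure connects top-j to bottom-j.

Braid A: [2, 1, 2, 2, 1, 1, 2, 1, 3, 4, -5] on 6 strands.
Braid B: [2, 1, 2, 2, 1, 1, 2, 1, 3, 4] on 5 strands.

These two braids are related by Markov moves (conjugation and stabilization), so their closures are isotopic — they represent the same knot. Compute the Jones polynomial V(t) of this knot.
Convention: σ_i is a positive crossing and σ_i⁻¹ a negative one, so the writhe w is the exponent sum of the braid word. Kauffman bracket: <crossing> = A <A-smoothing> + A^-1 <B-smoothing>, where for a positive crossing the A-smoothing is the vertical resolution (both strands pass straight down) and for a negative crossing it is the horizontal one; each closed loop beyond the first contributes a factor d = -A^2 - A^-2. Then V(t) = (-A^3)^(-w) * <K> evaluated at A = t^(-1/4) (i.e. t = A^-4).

-t^8 + t^5 + t^3

Derivation:
Markov-equivalent braids have isotopic closures, hence identical knot invariants. Strip the Markov moves from each word to reach a common short braid β, then compute V(t) once on β.
Braid A: s2 s1 s2 s2 s1 s1 s2 s1 s3 s4 s5^-1 on 6 strands reduces by inverse Markov moves (closure unchanged at each step):
  Destabilize: the word has the form β·s5^-1 where s5^-1 occurs only as the final letter (β ∈ B_5); drop it and the last strand → 5 strands.
  Destabilize: the word has the form β·s4 where s4 occurs only as the final letter (β ∈ B_4); drop it and the last strand → 4 strands.
  Destabilize: the word has the form β·s3 where s3 occurs only as the final letter (β ∈ B_3); drop it and the last strand → 3 strands.
Reduced to β = s2 s1 s2 s2 s1 s1 s2 s1 on 3 strands, 8 crossings.
Braid B: s2 s1 s2 s2 s1 s1 s2 s1 s3 s4 on 5 strands reduces by inverse Markov moves (closure unchanged at each step):
  Destabilize: the word has the form β·s4 where s4 occurs only as the final letter (β ∈ B_4); drop it and the last strand → 4 strands.
  Destabilize: the word has the form β·s3 where s3 occurs only as the final letter (β ∈ B_3); drop it and the last strand → 3 strands.
Reduced to β = s2 s1 s2 s2 s1 s1 s2 s1 on 3 strands, 8 crossings.
Both give the same β = s2 s1 s2 s2 s1 s1 s2 s1 on 3 strands, so one state sum suffices:
Braid: s2 s1 s2 s2 s1 s1 s2 s1 on 3 strands, 8 crossings.
Writhe w = (#positive) - (#negative) = 8 - 0 = 8.
Enumerate smoothing states for the bracket polynomial. There are 2^8 = 256 states.
For each crossing: s=0 is the vertical smoothing, s=1 horizontal. Crossing k contributes A^(sign_k * (1 - 2*s_k)); loop factor d = -A^2 - A^-2.
Tabulate the states by total A-exponent and number of loops L (A-exp: L × count):
  A^8: L=3 ×1
  A^6: L=2 ×8
  A^4: L=1 ×16, L=3 ×12
  A^2: L=2 ×48, L=4 ×8
  A^0: L=1 ×17, L=3 ×51, L=5 ×2
  A^-2: L=2 ×34, L=4 ×22
  A^-4: L=1 ×4, L=3 ×21, L=5 ×3
  A^-6: L=2 ×4, L=4 ×4
  A^-8: L=3 ×1
Each group contributes A^e * Σ count * d^(L-1):
Powers of d = -A^2 - A^-2: d^2 = A^4 + 2 + A^-4; d^3 = -A^6 - 3*A^2 - 3*A^-2 - A^-6; d^4 = A^8 + 4*A^4 + 6 + 4*A^-4 + A^-8.
  A^8 * (d^2) = A^12 + 2*A^8 + A^4
  A^6 * (8*d) = -8*A^8 - 8*A^4
  A^4 * (16 + 12*d^2) = 12*A^8 + 40*A^4 + 12
  A^2 * (48*d + 8*d^3) = -8*A^8 - 72*A^4 - 72 - 8*A^-4
  A^0 * (17 + 51*d^2 + 2*d^4) = 2*A^8 + 59*A^4 + 131 + 59*A^-4 + 2*A^-8
  A^-2 * (34*d + 22*d^3) = -22*A^4 - 100 - 100*A^-4 - 22*A^-8
  A^-4 * (4 + 21*d^2 + 3*d^4) = 3*A^4 + 33 + 64*A^-4 + 33*A^-8 + 3*A^-12
  A^-6 * (4*d + 4*d^3) = -4 - 16*A^-4 - 16*A^-8 - 4*A^-12
  A^-8 * (d^2) = A^-4 + 2*A^-8 + A^-12
Summing the groups: <K> = A^12 + A^4 - A^-8
Normalise by the writhe: (-A^3)^(-w) = (-A^3)^(-8) = A^-24, so f(A) = A^-24 * <K> = A^-12 + A^-20 - A^-32.
Substitute A = t^(-1/4), i.e. A^e → t^(-e/4): V(t) = -t^8 + t^5 + t^3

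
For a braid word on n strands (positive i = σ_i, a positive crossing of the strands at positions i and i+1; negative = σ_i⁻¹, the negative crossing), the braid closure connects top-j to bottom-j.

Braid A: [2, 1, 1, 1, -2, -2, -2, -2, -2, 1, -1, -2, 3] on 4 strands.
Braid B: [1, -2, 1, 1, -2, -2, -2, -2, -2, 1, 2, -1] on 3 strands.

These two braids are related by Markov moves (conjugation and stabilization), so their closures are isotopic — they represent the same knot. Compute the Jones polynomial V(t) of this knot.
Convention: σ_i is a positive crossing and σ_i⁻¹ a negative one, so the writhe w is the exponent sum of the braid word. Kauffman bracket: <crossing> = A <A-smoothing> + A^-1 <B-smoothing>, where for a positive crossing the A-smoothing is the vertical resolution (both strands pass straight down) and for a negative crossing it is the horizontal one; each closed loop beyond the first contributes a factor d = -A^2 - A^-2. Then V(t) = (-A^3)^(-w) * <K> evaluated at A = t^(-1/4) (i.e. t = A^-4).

-t^2 + t - 1 + 3*t^-1 - 2*t^-2 + 3*t^-3 - 2*t^-4 + t^-5 - t^-6

Derivation:
Markov-equivalent braids have isotopic closures, hence identical knot invariants. Strip the Markov moves from each word to reach a common short braid β, then compute V(t) once on β.
Braid A: s2 s1 s1 s1 s2^-1 s2^-1 s2^-1 s2^-1 s2^-1 s1 s1^-1 s2^-1 s3 on 4 strands reduces by inverse Markov moves (closure unchanged at each step):
  Destabilize: the word has the form β·s3 where s3 occurs only as the final letter (β ∈ B_3); drop it and the last strand → 3 strands.
  Deconjugate: the word is γ·β·γ⁻¹ with γ = s2 s1 (prefix) and γ⁻¹ = s1^-1 s2^-1 (suffix); strip both.
Reduced to β = s1 s1 s2^-1 s2^-1 s2^-1 s2^-1 s2^-1 s1 on 3 strands, 8 crossings.
Braid B: s1 s2^-1 s1 s1 s2^-1 s2^-1 s2^-1 s2^-1 s2^-1 s1 s2 s1^-1 on 3 strands reduces by inverse Markov moves (closure unchanged at each step):
  Deconjugate: the word is γ·β·γ⁻¹ with γ = s1 s2^-1 (prefix) and γ⁻¹ = s2 s1^-1 (suffix); strip both.
Reduced to β = s1 s1 s2^-1 s2^-1 s2^-1 s2^-1 s2^-1 s1 on 3 strands, 8 crossings.
Both give the same β = s1 s1 s2^-1 s2^-1 s2^-1 s2^-1 s2^-1 s1 on 3 strands, so one state sum suffices:
Braid: s1 s1 s2^-1 s2^-1 s2^-1 s2^-1 s2^-1 s1 on 3 strands, 8 crossings.
Writhe w = (#positive) - (#negative) = 3 - 5 = -2.
Enumerate smoothing states for the bracket polynomial. There are 2^8 = 256 states.
Each crossing splits two ways (0=vertical, 1=horizontal). The state's weight is A^(#A-smoothings - #B-smoothings) * d^(loops - 1).
Tabulate the states by total A-exponent and number of loops L (A-exp: L × count):
  A^8: L=6 ×1
  A^6: L=5 ×8
  A^4: L=4 ×25, L=6 ×3
  A^2: L=3 ×40, L=5 ×15, L=7 ×1
  A^0: L=2 ×35, L=4 ×30, L=6 ×5
  A^-2: L=1 ×15, L=3 ×31, L=5 ×10
  A^-4: L=2 ×18, L=4 ×10
  A^-6: L=3 ×8
  A^-8: L=4 ×1
Each group contributes A^e * Σ count * d^(L-1):
Powers of d = -A^2 - A^-2: d^2 = A^4 + 2 + A^-4; d^3 = -A^6 - 3*A^2 - 3*A^-2 - A^-6; d^4 = A^8 + 4*A^4 + 6 + 4*A^-4 + A^-8; d^5 = -A^10 - 5*A^6 - 10*A^2 - 10*A^-2 - 5*A^-6 - A^-10; d^6 = A^12 + 6*A^8 + 15*A^4 + 20 + 15*A^-4 + 6*A^-8 + A^-12.
  A^8 * (d^5) = -A^18 - 5*A^14 - 10*A^10 - 10*A^6 - 5*A^2 - A^-2
  A^6 * (8*d^4) = 8*A^14 + 32*A^10 + 48*A^6 + 32*A^2 + 8*A^-2
  A^4 * (25*d^3 + 3*d^5) = -3*A^14 - 40*A^10 - 105*A^6 - 105*A^2 - 40*A^-2 - 3*A^-6
  A^2 * (40*d^2 + 15*d^4 + d^6) = A^14 + 21*A^10 + 115*A^6 + 190*A^2 + 115*A^-2 + 21*A^-6 + A^-10
  A^0 * (35*d + 30*d^3 + 5*d^5) = -5*A^10 - 55*A^6 - 175*A^2 - 175*A^-2 - 55*A^-6 - 5*A^-10
  A^-2 * (15 + 31*d^2 + 10*d^4) = 10*A^6 + 71*A^2 + 137*A^-2 + 71*A^-6 + 10*A^-10
  A^-4 * (18*d + 10*d^3) = -10*A^2 - 48*A^-2 - 48*A^-6 - 10*A^-10
  A^-6 * (8*d^2) = 8*A^-2 + 16*A^-6 + 8*A^-10
  A^-8 * (d^3) = -A^-2 - 3*A^-6 - 3*A^-10 - A^-14
Summing the groups: <K> = -A^18 + A^14 - 2*A^10 + 3*A^6 - 2*A^2 + 3*A^-2 - A^-6 + A^-10 - A^-14
Normalise by the writhe: (-A^3)^(-w) = (-A^3)^(2) = A^6, so f(A) = A^6 * <K> = -A^24 + A^20 - 2*A^16 + 3*A^12 - 2*A^8 + 3*A^4 - 1 + A^-4 - A^-8.
Substitute A = t^(-1/4), i.e. A^e → t^(-e/4): V(t) = -t^2 + t - 1 + 3*t^-1 - 2*t^-2 + 3*t^-3 - 2*t^-4 + t^-5 - t^-6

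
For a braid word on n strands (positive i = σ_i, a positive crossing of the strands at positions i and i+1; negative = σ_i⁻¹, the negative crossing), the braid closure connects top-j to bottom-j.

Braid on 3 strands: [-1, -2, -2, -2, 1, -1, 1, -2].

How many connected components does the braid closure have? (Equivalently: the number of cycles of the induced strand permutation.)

1

Derivation:
Track the strand permutation on 3 strands, starting from identity.
  step 1: s1^-1 swaps positions 1,2 -> [2 1 3]
  step 2: s2^-1 swaps positions 2,3 -> [2 3 1]
  step 3: s2^-1 swaps positions 2,3 -> [2 1 3]
  step 4: s2^-1 swaps positions 2,3 -> [2 3 1]
  step 5: s1 swaps positions 1,2 -> [3 2 1]
  step 6: s1^-1 swaps positions 1,2 -> [2 3 1]
  step 7: s1 swaps positions 1,2 -> [3 2 1]
  step 8: s2^-1 swaps positions 2,3 -> [3 1 2]
Final permutation (position -> original strand): [3 1 2]
Closure components = cycle count of this permutation = 1.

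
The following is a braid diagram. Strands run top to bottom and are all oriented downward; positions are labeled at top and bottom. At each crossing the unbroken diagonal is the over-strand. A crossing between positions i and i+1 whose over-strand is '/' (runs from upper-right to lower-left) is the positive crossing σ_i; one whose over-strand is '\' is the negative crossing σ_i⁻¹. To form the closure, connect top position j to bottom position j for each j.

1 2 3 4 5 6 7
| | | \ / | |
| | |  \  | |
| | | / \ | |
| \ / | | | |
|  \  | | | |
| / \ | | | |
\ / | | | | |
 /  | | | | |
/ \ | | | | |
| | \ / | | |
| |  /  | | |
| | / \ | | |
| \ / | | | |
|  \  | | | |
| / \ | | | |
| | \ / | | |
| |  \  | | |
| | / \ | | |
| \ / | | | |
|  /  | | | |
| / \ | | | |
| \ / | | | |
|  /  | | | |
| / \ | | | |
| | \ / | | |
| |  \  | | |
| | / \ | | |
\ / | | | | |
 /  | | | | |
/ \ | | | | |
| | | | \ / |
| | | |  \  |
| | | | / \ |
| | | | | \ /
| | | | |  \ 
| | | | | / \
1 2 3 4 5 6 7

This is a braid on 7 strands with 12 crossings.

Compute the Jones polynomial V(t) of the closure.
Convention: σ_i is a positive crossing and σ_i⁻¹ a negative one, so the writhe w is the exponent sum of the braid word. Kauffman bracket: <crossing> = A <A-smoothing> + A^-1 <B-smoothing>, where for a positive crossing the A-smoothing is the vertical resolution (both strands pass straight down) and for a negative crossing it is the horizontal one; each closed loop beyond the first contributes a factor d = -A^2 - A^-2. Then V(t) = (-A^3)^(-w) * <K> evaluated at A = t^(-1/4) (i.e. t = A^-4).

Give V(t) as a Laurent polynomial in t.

t^3 - t^2 + t - 1 + t^-1 - t^-2 + t^-3

Derivation:
Reading the diagram top to bottom ('/'-over between positions i,i+1 = s_i, '\'-over = s_i^-1): braid word = s4^-1 s2^-1 s1 s3 s2^-1 s3^-1 s2 s2 s3^-1 s1 s5^-1 s6^-1.
The presented braid s4^-1 s2^-1 s1 s3 s2^-1 s3^-1 s2 s2 s3^-1 s1 s5^-1 s6^-1 on 7 strands reduces by inverse Markov moves (closure unchanged at each step):
  Destabilize: the word has the form β·s6^-1 where s6^-1 occurs only as the final letter (β ∈ B_6); drop it and the last strand → 6 strands.
  Destabilize: the word has the form β·s5^-1 where s5^-1 occurs only as the final letter (β ∈ B_5); drop it and the last strand → 5 strands.
Reduced to β = s4^-1 s2^-1 s1 s3 s2^-1 s3^-1 s2 s2 s3^-1 s1 on 5 strands, 10 crossings.
Compute on β:
Braid: s4^-1 s2^-1 s1 s3 s2^-1 s3^-1 s2 s2 s3^-1 s1 on 5 strands, 10 crossings.
Writhe w = (#positive) - (#negative) = 5 - 5 = 0.
Computing the Kauffman bracket via state sum. There are 2^10 = 1024 states.
Smooth each crossing (0=||, 1=⌣⌢); contribution A^(Σ sign_k(1-2s_k)) * d^(L-1).
Tabulate the states by total A-exponent and number of loops L (A-exp: L × count):
  A^10: L=4 ×1
  A^8: L=3 ×9, L=5 ×1
  A^6: L=2 ×27, L=4 ×18
  A^4: L=1 ×28, L=3 ×78, L=5 ×14
  A^2: L=2 ×116, L=4 ×88, L=6 ×6
  A^0: L=1 ×27, L=3 ×178, L=5 ×46, L=7 ×1
  A^-2: L=2 ×78, L=4 ×123, L=6 ×9
  A^-4: L=1 ×6, L=3 ×78, L=5 ×36
  A^-6: L=2 ×11, L=4 ×31, L=6 ×3
  A^-8: L=3 ×6, L=5 ×4
  A^-10: L=4 ×1
Each group contributes A^e * Σ count * d^(L-1):
Powers of d = -A^2 - A^-2: d^2 = A^4 + 2 + A^-4; d^3 = -A^6 - 3*A^2 - 3*A^-2 - A^-6; d^4 = A^8 + 4*A^4 + 6 + 4*A^-4 + A^-8; d^5 = -A^10 - 5*A^6 - 10*A^2 - 10*A^-2 - 5*A^-6 - A^-10; d^6 = A^12 + 6*A^8 + 15*A^4 + 20 + 15*A^-4 + 6*A^-8 + A^-12.
  A^10 * (d^3) = -A^16 - 3*A^12 - 3*A^8 - A^4
  A^8 * (9*d^2 + d^4) = A^16 + 13*A^12 + 24*A^8 + 13*A^4 + 1
  A^6 * (27*d + 18*d^3) = -18*A^12 - 81*A^8 - 81*A^4 - 18
  A^4 * (28 + 78*d^2 + 14*d^4) = 14*A^12 + 134*A^8 + 268*A^4 + 134 + 14*A^-4
  A^2 * (116*d + 88*d^3 + 6*d^5) = -6*A^12 - 118*A^8 - 440*A^4 - 440 - 118*A^-4 - 6*A^-8
  A^0 * (27 + 178*d^2 + 46*d^4 + d^6) = A^12 + 52*A^8 + 377*A^4 + 679 + 377*A^-4 + 52*A^-8 + A^-12
  A^-2 * (78*d + 123*d^3 + 9*d^5) = -9*A^8 - 168*A^4 - 537 - 537*A^-4 - 168*A^-8 - 9*A^-12
  A^-4 * (6 + 78*d^2 + 36*d^4) = 36*A^4 + 222 + 378*A^-4 + 222*A^-8 + 36*A^-12
  A^-6 * (11*d + 31*d^3 + 3*d^5) = -3*A^4 - 46 - 134*A^-4 - 134*A^-8 - 46*A^-12 - 3*A^-16
  A^-8 * (6*d^2 + 4*d^4) = 4 + 22*A^-4 + 36*A^-8 + 22*A^-12 + 4*A^-16
  A^-10 * (d^3) = -A^-4 - 3*A^-8 - 3*A^-12 - A^-16
Summing the groups: <K> = A^12 - A^8 + A^4 - 1 + A^-4 - A^-8 + A^-12
Normalise by the writhe: (-A^3)^(-w) = (-A^3)^(0) = 1, so f(A) = 1 * <K> = A^12 - A^8 + A^4 - 1 + A^-4 - A^-8 + A^-12.
Substitute A = t^(-1/4), i.e. A^e → t^(-e/4): V(t) = t^3 - t^2 + t - 1 + t^-1 - t^-2 + t^-3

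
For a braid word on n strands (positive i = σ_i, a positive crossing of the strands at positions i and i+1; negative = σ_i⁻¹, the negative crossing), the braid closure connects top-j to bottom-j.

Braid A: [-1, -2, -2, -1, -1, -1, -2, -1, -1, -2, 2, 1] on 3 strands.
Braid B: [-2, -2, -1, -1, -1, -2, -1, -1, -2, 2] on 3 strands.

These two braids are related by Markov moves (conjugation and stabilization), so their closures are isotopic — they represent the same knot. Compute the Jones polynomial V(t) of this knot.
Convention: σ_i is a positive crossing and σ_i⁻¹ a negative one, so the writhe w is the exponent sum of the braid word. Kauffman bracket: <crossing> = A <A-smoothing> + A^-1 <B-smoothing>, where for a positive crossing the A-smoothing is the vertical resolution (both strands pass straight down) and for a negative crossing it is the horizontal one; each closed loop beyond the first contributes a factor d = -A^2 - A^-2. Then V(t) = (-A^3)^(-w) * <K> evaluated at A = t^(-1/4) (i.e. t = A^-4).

t^-3 + t^-5 - t^-8

Derivation:
Markov-equivalent braids have isotopic closures, hence identical knot invariants. Strip the Markov moves from each word to reach a common short braid β, then compute V(t) once on β.
Braid A: s1^-1 s2^-1 s2^-1 s1^-1 s1^-1 s1^-1 s2^-1 s1^-1 s1^-1 s2^-1 s2 s1 on 3 strands reduces by inverse Markov moves (closure unchanged at each step):
  Deconjugate: the word is γ·β·γ⁻¹ with γ = s1^-1 (prefix) and γ⁻¹ = s1 (suffix); strip both.
  Deconjugate: the word is γ·β·γ⁻¹ with γ = s2^-1 (prefix) and γ⁻¹ = s2 (suffix); strip both.
Reduced to β = s2^-1 s1^-1 s1^-1 s1^-1 s2^-1 s1^-1 s1^-1 s2^-1 on 3 strands, 8 crossings.
Braid B: s2^-1 s2^-1 s1^-1 s1^-1 s1^-1 s2^-1 s1^-1 s1^-1 s2^-1 s2 on 3 strands reduces by inverse Markov moves (closure unchanged at each step):
  Deconjugate: the word is γ·β·γ⁻¹ with γ = s2^-1 (prefix) and γ⁻¹ = s2 (suffix); strip both.
Reduced to β = s2^-1 s1^-1 s1^-1 s1^-1 s2^-1 s1^-1 s1^-1 s2^-1 on 3 strands, 8 crossings.
Both give the same β = s2^-1 s1^-1 s1^-1 s1^-1 s2^-1 s1^-1 s1^-1 s2^-1 on 3 strands, so one state sum suffices:
Braid: s2^-1 s1^-1 s1^-1 s1^-1 s2^-1 s1^-1 s1^-1 s2^-1 on 3 strands, 8 crossings.
Writhe w = (#positive) - (#negative) = 0 - 8 = -8.
Enumerate smoothing states for the bracket polynomial. There are 2^8 = 256 states.
Smooth each crossing (0=||, 1=⌣⌢); contribution A^(Σ sign_k(1-2s_k)) * d^(L-1).
Tabulate the states by total A-exponent and number of loops L (A-exp: L × count):
  A^8: L=5 ×1
  A^6: L=4 ×7, L=6 ×1
  A^4: L=3 ×19, L=5 ×9
  A^2: L=2 ×24, L=4 ×31, L=6 ×1
  A^0: L=1 ×12, L=3 ×53, L=5 ×5
  A^-2: L=2 ×45, L=4 ×11
  A^-4: L=1 ×15, L=3 ×13
  A^-6: L=2 ×8
  A^-8: L=3 ×1
Each group contributes A^e * Σ count * d^(L-1):
Powers of d = -A^2 - A^-2: d^2 = A^4 + 2 + A^-4; d^3 = -A^6 - 3*A^2 - 3*A^-2 - A^-6; d^4 = A^8 + 4*A^4 + 6 + 4*A^-4 + A^-8; d^5 = -A^10 - 5*A^6 - 10*A^2 - 10*A^-2 - 5*A^-6 - A^-10.
  A^8 * (d^4) = A^16 + 4*A^12 + 6*A^8 + 4*A^4 + 1
  A^6 * (7*d^3 + d^5) = -A^16 - 12*A^12 - 31*A^8 - 31*A^4 - 12 - A^-4
  A^4 * (19*d^2 + 9*d^4) = 9*A^12 + 55*A^8 + 92*A^4 + 55 + 9*A^-4
  A^2 * (24*d + 31*d^3 + d^5) = -A^12 - 36*A^8 - 127*A^4 - 127 - 36*A^-4 - A^-8
  A^0 * (12 + 53*d^2 + 5*d^4) = 5*A^8 + 73*A^4 + 148 + 73*A^-4 + 5*A^-8
  A^-2 * (45*d + 11*d^3) = -11*A^4 - 78 - 78*A^-4 - 11*A^-8
  A^-4 * (15 + 13*d^2) = 13 + 41*A^-4 + 13*A^-8
  A^-6 * (8*d) = -8*A^-4 - 8*A^-8
  A^-8 * (d^2) = A^-4 + 2*A^-8 + A^-12
Summing the groups: <K> = -A^8 + A^-4 + A^-12
Normalise by the writhe: (-A^3)^(-w) = (-A^3)^(8) = A^24, so f(A) = A^24 * <K> = -A^32 + A^20 + A^12.
Substitute A = t^(-1/4), i.e. A^e → t^(-e/4): V(t) = t^-3 + t^-5 - t^-8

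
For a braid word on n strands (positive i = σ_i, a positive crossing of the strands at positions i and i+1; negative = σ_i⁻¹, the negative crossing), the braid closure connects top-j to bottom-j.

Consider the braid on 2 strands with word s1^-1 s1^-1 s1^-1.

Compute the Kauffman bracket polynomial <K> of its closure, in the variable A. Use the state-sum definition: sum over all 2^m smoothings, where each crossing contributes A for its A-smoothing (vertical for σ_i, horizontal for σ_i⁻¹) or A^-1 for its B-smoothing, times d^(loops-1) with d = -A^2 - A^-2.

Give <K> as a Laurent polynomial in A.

A^7 - A^3 - A^-5

Derivation:
Braid: s1^-1 s1^-1 s1^-1 on 2 strands, 3 crossings.
Writhe w = (#positive) - (#negative) = 0 - 3 = -3.
State-sum expansion of <K>. There are 2^3 = 8 states.
Smooth each crossing (0=||, 1=⌣⌢); contribution A^(Σ sign_k(1-2s_k)) * d^(L-1).
  state 000: A-exp=-3, loops=2, term = A^-3 * d^1
  state 001: A-exp=-1, loops=1, term = A^-1 * d^0
  state 010: A-exp=-1, loops=1, term = A^-1 * d^0
  state 011: A-exp=+1, loops=2, term = A^1 * d^1
  state 100: A-exp=-1, loops=1, term = A^-1 * d^0
  state 101: A-exp=+1, loops=2, term = A^1 * d^1
  state 110: A-exp=+1, loops=2, term = A^1 * d^1
  state 111: A-exp=+3, loops=3, term = A^3 * d^2
Collect the terms by A-exponent (count of states per loop number):
Powers of d = -A^2 - A^-2: d^2 = A^4 + 2 + A^-4.
  A^3 * (d^2) = A^7 + 2*A^3 + A^-1
  A^1 * (3*d) = -3*A^3 - 3*A^-1
  A^-1 * (3) = 3*A^-1
  A^-3 * (d) = -A^-1 - A^-5
Summing the groups: <K> = A^7 - A^3 - A^-5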